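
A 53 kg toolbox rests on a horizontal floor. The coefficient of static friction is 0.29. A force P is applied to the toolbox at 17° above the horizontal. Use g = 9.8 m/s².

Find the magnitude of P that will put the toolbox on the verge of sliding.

P ≈ 145 N

N = m g − P sin α (the pull lifts the toolbox).
At impending slip, P cos α = μ_s N = μ_s (m g − P sin α).
Solving: P (cos α + μ_s sin α) = μ_s m g → P = 0.29×519/(cos 17° + 0.29 sin 17°) = 151/1.041 = 145 N.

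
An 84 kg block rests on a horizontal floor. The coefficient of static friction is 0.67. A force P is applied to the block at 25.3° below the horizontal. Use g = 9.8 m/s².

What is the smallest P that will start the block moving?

P ≈ 893 N

N = m g + P sin α (the push presses the block into the horizontal floor).
At impending slip, P cos α = μ_s N = μ_s (m g + P sin α).
Solving: P (cos α − μ_s sin α) = μ_s m g → P = 0.67×823/(cos 25.3° − 0.67 sin 25.3°) = 552/0.6178 = 893 N.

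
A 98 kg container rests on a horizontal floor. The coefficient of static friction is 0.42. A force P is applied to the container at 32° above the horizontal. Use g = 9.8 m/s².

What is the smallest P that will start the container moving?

N = m g − P sin α (the pull lifts the container).
At impending slip, P cos α = μ_s N = μ_s (m g − P sin α).
Solving: P (cos α + μ_s sin α) = μ_s m g → P = 0.42×960/(cos 32° + 0.42 sin 32°) = 403/1.071 = 377 N.

P ≈ 377 N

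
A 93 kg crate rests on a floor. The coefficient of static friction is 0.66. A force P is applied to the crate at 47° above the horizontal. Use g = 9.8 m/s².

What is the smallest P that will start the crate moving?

N = m g − P sin α (the pull lifts the crate).
At impending slip, P cos α = μ_s N = μ_s (m g − P sin α).
Solving: P (cos α + μ_s sin α) = μ_s m g → P = 0.66×911/(cos 47° + 0.66 sin 47°) = 602/1.165 = 516 N.

P ≈ 516 N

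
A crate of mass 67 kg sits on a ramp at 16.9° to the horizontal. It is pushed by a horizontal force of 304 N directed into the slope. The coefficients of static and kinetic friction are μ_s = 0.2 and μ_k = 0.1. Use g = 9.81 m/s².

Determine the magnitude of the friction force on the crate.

Resolve perpendicular to the incline: N = m g cos θ + P sin θ = 67×9.81×cos 16.9° + 304×sin 16.9° = 717.3 N.
Along the incline, the net driving force (taking up-slope positive) is P cos θ − m g sin θ = 290.9 − 191.1 = 99.8 N, so equilibrium requires friction f = -99.8 N (down-slope).
The limit of static friction is μ_s N = 143.5 N.
Since 99.8 N is within the 143.5 N limit, the crate stays put and friction is exactly 99.8 N.

f ≈ 99.8 N (down the incline)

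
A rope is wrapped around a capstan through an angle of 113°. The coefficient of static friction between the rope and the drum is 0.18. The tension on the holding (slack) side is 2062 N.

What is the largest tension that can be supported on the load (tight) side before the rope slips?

At impending slip the capstan equation gives T₂/T₁ = e^{μβ} with β in radians.
β = 113° × π/180 = 1.972 rad.
e^{μβ} = e^{0.18×1.972} = 1.426.
T₂ = T₁ · e^{μβ} = 2062 × 1.426 = 2940 N.

T_max ≈ 2940 N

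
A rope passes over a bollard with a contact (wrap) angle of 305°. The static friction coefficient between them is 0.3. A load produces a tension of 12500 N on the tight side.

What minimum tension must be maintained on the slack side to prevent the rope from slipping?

Capstan equation at impending slip: T_tight/T_slack = e^{μβ}.
β = 305° = 5.323 rad; e^{μβ} = e^{0.3×5.323} = 4.938.
T_slack = T_tight / e^{μβ} = 12500 / 4.938 = 2530 N.

T_min ≈ 2530 N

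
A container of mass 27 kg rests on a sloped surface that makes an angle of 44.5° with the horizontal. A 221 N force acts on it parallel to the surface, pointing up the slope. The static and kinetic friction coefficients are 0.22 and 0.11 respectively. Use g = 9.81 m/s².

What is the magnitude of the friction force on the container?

f ≈ 35.4 N (down the incline)

Normal force: N = m g cos θ = 27 × 9.81 × cos 44.5° = 188.9 N.
Parallel to the incline, ΣF = 0 gives f = m g sin θ − P = 185.6 − 221 = -35.35 N (up-slope positive).
The static-friction ceiling is μ_s N = 0.22 × 188.9 = 41.56 N.
Since |-35.35| ≤ 41.56 N, the container remains in static equilibrium and friction takes exactly the required value.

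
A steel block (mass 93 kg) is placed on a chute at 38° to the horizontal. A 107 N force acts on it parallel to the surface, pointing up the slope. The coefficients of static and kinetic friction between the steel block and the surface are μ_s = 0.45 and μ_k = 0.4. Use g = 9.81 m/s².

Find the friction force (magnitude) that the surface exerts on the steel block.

f ≈ 288 N (up the incline)

The normal reaction is N = m g cos θ = 718.9 N.
Parallel to the incline, ΣF = 0 gives f = m g sin θ − P = 561.7 − 107 = 454.7 N (up-slope positive).
Maximum static friction available: μ_s N = 0.45 × 718.9 = 323.5 N.
Since |454.7| > 323.5 N, static friction cannot hold it; the steel block slides down the incline and kinetic friction applies: f = μ_k N = 0.4 × 718.9 = 288 N.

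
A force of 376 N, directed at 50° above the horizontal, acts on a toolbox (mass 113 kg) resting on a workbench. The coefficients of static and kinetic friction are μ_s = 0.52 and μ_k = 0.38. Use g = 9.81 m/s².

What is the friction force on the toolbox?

f ≈ 242 N

Vertical equilibrium gives N = m g − P sin α = 820.5 N.
For equilibrium, f = P cos α = 376×cos 50° = 241.7 N.
μ_s N = 0.52 × 820.5 = 426.7 N.
241.7 ≤ 426.7 N → static; friction equals the required 242 N.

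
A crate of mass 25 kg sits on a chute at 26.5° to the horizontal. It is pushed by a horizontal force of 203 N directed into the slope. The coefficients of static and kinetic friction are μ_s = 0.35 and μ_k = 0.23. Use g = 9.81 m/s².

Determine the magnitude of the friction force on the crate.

The horizontal push has a component P sin θ into the surface, so N = m g cos θ + P sin θ = 219.5 + 90.58 = 310.1 N.
Along the incline, the net driving force (taking up-slope positive) is P cos θ − m g sin θ = 181.7 − 109.4 = 72.24 N, so equilibrium requires friction f = -72.24 N (down-slope).
Maximum static friction: μ_s N = 0.35 × 310.1 = 108.5 N.
Since 72.24 N is within the 108.5 N limit, the crate stays put and friction is exactly 72.2 N.

f ≈ 72.2 N (down the incline)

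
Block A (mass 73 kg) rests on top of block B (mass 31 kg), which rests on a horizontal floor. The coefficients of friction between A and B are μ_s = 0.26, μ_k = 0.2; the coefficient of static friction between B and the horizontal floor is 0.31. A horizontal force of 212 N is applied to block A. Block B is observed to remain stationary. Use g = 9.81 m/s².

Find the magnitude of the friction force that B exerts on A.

f ≈ 143 N

Normal force at the A–B interface: N₁ = m_A g = 716.1 N.
So the A–B interface can sustain at most μ_s N₁ = 186.2 N of static friction.
P = 212 N exceeds that limit, so A slips over B and the interface friction becomes kinetic: f₁ = μ_k N₁ = 0.2×716.1 = 143 N.
By Newton's third law B feels 143 N forward from A. With B stationary, the floor's static friction on B balances it: f₂ = 143 N (well within μ_s(m_A+m_B)g = 316.3 N).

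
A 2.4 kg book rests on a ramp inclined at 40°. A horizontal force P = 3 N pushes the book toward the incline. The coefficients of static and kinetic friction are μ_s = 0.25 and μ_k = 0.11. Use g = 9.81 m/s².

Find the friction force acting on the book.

Resolve perpendicular to the incline: N = m g cos θ + P sin θ = 2.4×9.81×cos 40° + 3×sin 40° = 19.96 N.
Parallel to the incline: P cos θ − m g sin θ = 2.298 − 15.13 = -12.84 N; the friction needed to balance this is 12.84 N acting up the slope.
Maximum static friction: μ_s N = 0.25 × 19.96 = 4.991 N.
|f_req| = 12.84 > 4.991 N → the book slides down the incline; f = μ_k N = 0.11 × 19.96 = 2.2 N.

f ≈ 2.2 N (up the incline)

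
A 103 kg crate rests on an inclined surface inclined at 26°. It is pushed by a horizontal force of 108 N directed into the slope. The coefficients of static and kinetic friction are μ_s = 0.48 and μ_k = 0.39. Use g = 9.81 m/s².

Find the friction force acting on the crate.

Resolve perpendicular to the incline: N = m g cos θ + P sin θ = 103×9.81×cos 26° + 108×sin 26° = 955.5 N.
Parallel to the incline: P cos θ − m g sin θ = 97.07 − 442.9 = -345.9 N; the friction needed to balance this is 345.9 N acting up the slope.
Maximum static friction: μ_s N = 0.48 × 955.5 = 458.6 N.
|f_req| = 345.9 ≤ 458.6 N → the crate is in equilibrium; friction equals the required value.

f ≈ 346 N (up the incline)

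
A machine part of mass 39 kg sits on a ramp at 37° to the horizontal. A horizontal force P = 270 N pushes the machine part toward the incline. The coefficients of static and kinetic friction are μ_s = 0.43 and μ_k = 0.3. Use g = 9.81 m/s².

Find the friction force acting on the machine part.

The horizontal push has a component P sin θ into the surface, so N = m g cos θ + P sin θ = 305.5 + 162.5 = 468 N.
Parallel to the incline: P cos θ − m g sin θ = 215.6 − 230.2 = -14.62 N; the friction needed to balance this is 14.62 N acting up the slope.
Maximum static friction: μ_s N = 0.43 × 468 = 201.3 N.
Since 14.62 N is within the 201.3 N limit, the machine part stays put and friction is exactly 14.6 N.

f ≈ 14.6 N (up the incline)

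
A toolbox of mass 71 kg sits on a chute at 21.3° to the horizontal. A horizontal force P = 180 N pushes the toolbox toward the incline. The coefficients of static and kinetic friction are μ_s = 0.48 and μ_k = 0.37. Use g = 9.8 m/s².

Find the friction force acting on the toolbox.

f ≈ 85 N (up the incline)

Resolve perpendicular to the incline: N = m g cos θ + P sin θ = 71×9.8×cos 21.3° + 180×sin 21.3° = 713.7 N.
Along the incline, the net driving force (taking up-slope positive) is P cos θ − m g sin θ = 167.7 − 252.8 = -85.05 N, so equilibrium requires friction f = 85.05 N (up-slope).
The limit of static friction is μ_s N = 342.6 N.
Since 85.05 N is within the 342.6 N limit, the toolbox stays put and friction is exactly 85 N.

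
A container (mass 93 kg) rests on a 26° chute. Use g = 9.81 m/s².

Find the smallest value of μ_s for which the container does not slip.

μ_s,min ≈ 0.488

At the slip threshold m g sin θ = μ_s m g cos θ, so μ_s,min = tan θ.
μ_s,min = tan 26° = 0.488.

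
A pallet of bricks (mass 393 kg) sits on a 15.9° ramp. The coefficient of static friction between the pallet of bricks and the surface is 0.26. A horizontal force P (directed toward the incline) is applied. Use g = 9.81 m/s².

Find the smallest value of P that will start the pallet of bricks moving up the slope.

P ≈ 2270 N

At impending motion up the slope, friction acts down-slope at its limit: f = μ_s N.
Perpendicular to the incline: N = m g cos θ + P sin θ.
Along the incline: P cos θ = m g sin θ + μ_s N = m g sin θ + μ_s (m g cos θ + P sin θ).
Solving, P (cos θ − μ_s sin θ) = m g (sin θ + μ_s cos θ), so P = 393×9.81×(sin 15.9° + 0.26 cos 15.9°)/(cos 15.9° − 0.26 sin 15.9°) = 3860×0.524/0.8905 = 2270 N.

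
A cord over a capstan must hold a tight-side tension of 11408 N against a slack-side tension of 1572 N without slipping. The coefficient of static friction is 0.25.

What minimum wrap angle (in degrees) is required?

T₂/T₁ = e^{μβ} → β = ln(T₂/T₁)/μ.
β = ln(11408/1572)/0.25 = 1.982/0.25 = 7.928 rad.
In degrees: β = 7.928 × 180/π = 454°.

β_min ≈ 454°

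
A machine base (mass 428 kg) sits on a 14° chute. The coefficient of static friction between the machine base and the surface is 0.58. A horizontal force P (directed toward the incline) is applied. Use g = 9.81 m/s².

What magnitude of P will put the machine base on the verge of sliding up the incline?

P ≈ 4070 N

At impending motion up the slope, friction acts down-slope at its limit: f = μ_s N.
Perpendicular to the incline: N = m g cos θ + P sin θ.
Along the incline: P cos θ = m g sin θ + μ_s N = m g sin θ + μ_s (m g cos θ + P sin θ).
Solving, P (cos θ − μ_s sin θ) = m g (sin θ + μ_s cos θ), so P = 428×9.81×(sin 14° + 0.58 cos 14°)/(cos 14° − 0.58 sin 14°) = 4200×0.8047/0.83 = 4070 N.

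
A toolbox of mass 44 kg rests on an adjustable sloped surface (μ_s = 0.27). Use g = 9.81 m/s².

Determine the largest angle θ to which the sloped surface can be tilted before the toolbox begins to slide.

θ_max ≈ 15.1°

At the slip threshold, m g sin θ = μ_s · m g cos θ, so tan θ = μ_s.
θ_max = arctan(0.27) = 15.1°.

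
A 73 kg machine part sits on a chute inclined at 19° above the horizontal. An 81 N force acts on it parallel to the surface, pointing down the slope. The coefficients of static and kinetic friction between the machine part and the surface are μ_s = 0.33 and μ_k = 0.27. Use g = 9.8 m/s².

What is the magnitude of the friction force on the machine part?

Normal force: N = m g cos θ = 73 × 9.8 × cos 19° = 676.4 N.
For equilibrium along the incline the friction force must supply f = m g sin θ + P = 232.9 + 81 = 313.9 N (positive meaning up-slope).
Maximum static friction available: μ_s N = 0.33 × 676.4 = 223.2 N.
|313.9| exceeds 223.2 N, so the machine part slips down-slope; friction is kinetic, f = μ_k N = 0.27×676.4 = 183 N.

f ≈ 183 N (up the incline)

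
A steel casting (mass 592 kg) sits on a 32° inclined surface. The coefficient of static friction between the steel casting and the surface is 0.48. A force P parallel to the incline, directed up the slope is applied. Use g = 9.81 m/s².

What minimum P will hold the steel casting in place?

The steel casting tends to slide down (tan θ > μ_s), so at the point of impending slip friction acts up-slope at its limit: f = μ_s N.
P is parallel to the surface, so N = m g cos θ = 4930 N.
Along the incline: P + μ_s N = m g sin θ, so P = 3080 − 0.48×4930 = 713 N.

P_min ≈ 713 N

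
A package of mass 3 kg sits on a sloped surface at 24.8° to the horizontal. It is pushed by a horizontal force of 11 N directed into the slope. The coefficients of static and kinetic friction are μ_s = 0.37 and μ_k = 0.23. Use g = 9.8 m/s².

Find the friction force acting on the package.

Resolve perpendicular to the incline: N = m g cos θ + P sin θ = 3×9.8×cos 24.8° + 11×sin 24.8° = 31.3 N.
Along the incline, the net driving force (taking up-slope positive) is P cos θ − m g sin θ = 9.986 − 12.33 = -2.346 N, so equilibrium requires friction f = 2.346 N (up-slope).
The limit of static friction is μ_s N = 11.58 N.
Since 2.346 N is within the 11.58 N limit, the package stays put and friction is exactly 2.35 N.

f ≈ 2.35 N (up the incline)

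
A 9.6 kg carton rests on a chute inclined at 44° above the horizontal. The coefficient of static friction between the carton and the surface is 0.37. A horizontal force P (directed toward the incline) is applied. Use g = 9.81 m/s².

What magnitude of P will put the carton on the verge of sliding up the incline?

At impending motion up the slope, friction acts down-slope at its limit: f = μ_s N.
Perpendicular to the incline: N = m g cos θ + P sin θ.
Along the incline: P cos θ = m g sin θ + μ_s N = m g sin θ + μ_s (m g cos θ + P sin θ).
Solving, P (cos θ − μ_s sin θ) = m g (sin θ + μ_s cos θ), so P = 9.6×9.81×(sin 44° + 0.37 cos 44°)/(cos 44° − 0.37 sin 44°) = 94.2×0.9608/0.4623 = 196 N.

P ≈ 196 N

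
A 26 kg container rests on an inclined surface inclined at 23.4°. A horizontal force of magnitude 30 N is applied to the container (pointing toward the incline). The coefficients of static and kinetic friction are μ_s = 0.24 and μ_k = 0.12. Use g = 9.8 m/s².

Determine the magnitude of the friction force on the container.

f ≈ 29.5 N (up the incline)

Resolve perpendicular to the incline: N = m g cos θ + P sin θ = 26×9.8×cos 23.4° + 30×sin 23.4° = 245.8 N.
Parallel to the incline: P cos θ − m g sin θ = 27.53 − 101.2 = -73.66 N; the friction needed to balance this is 73.66 N acting up the slope.
Maximum static friction: μ_s N = 0.24 × 245.8 = 58.98 N.
|f_req| = 73.66 > 58.98 N → the container slides down the incline; f = μ_k N = 0.12 × 245.8 = 29.5 N.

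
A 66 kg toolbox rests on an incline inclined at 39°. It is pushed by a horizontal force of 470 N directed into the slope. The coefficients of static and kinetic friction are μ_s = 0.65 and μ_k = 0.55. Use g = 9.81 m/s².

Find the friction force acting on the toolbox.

Resolve perpendicular to the incline: N = m g cos θ + P sin θ = 66×9.81×cos 39° + 470×sin 39° = 799 N.
Along the incline, the net driving force (taking up-slope positive) is P cos θ − m g sin θ = 365.3 − 407.5 = -42.2 N, so equilibrium requires friction f = 42.2 N (up-slope).
The limit of static friction is μ_s N = 519.3 N.
|f_req| = 42.2 ≤ 519.3 N → the toolbox is in equilibrium; friction equals the required value.

f ≈ 42.2 N (up the incline)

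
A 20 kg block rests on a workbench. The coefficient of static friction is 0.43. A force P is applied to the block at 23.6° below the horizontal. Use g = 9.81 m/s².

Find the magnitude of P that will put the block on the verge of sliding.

N = m g + P sin α (the push presses the block into the workbench).
At impending slip, P cos α = μ_s N = μ_s (m g + P sin α).
Solving: P (cos α − μ_s sin α) = μ_s m g → P = 0.43×196/(cos 23.6° − 0.43 sin 23.6°) = 84.4/0.7442 = 113 N.

P ≈ 113 N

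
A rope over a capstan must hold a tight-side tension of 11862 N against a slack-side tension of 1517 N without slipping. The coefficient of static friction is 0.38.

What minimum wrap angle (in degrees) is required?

T₂/T₁ = e^{μβ} → β = ln(T₂/T₁)/μ.
β = ln(11862/1517)/0.38 = 2.057/0.38 = 5.412 rad.
In degrees: β = 5.412 × 180/π = 310°.

β_min ≈ 310°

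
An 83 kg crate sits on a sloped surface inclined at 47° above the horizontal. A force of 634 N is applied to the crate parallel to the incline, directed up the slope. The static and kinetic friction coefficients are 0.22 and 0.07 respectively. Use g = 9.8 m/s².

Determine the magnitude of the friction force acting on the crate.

Normal force: N = m g cos θ = 83 × 9.8 × cos 47° = 554.7 N.
The friction needed for equilibrium is m g sin θ − P = 594.9 − 634 = -39.12 N, measured positive up-slope.
Maximum static friction available: μ_s N = 0.22 × 554.7 = 122 N.
Since |-39.12| ≤ 122 N, no slip — friction simply equals what equilibrium demands.

f ≈ 39.1 N (down the incline)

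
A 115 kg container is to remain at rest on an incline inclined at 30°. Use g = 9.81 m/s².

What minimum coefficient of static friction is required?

μ_s,min ≈ 0.577

At the slip threshold m g sin θ = μ_s m g cos θ, so μ_s,min = tan θ.
μ_s,min = tan 30° = 0.577.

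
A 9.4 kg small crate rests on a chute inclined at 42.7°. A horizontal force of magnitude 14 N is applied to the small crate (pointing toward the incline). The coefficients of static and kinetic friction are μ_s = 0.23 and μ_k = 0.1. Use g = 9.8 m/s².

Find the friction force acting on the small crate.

Normal direction: N = m g cos θ + P sin θ = 77.19 N.
Parallel to the incline: P cos θ − m g sin θ = 10.29 − 62.47 = -52.18 N; the friction needed to balance this is 52.18 N acting up the slope.
Maximum static friction: μ_s N = 0.23 × 77.19 = 17.75 N.
|f_req| = 52.18 > 17.75 N → the small crate slides down the incline; f = μ_k N = 0.1 × 77.19 = 7.72 N.

f ≈ 7.72 N (up the incline)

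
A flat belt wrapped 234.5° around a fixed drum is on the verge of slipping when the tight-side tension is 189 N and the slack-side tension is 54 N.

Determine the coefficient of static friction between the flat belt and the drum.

T₂/T₁ = e^{μβ} → μ = ln(T₂/T₁)/β.
β = 234.5° = 4.093 rad.
μ = ln(189/54)/4.093 = ln(3.5)/4.093 = 0.306.

μ ≈ 0.306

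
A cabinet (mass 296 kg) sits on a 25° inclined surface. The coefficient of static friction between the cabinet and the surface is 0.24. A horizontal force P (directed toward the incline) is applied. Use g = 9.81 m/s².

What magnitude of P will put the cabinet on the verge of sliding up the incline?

At impending motion up the slope, friction acts down-slope at its limit: f = μ_s N.
Perpendicular to the incline: N = m g cos θ + P sin θ.
Along the incline: P cos θ = m g sin θ + μ_s N = m g sin θ + μ_s (m g cos θ + P sin θ).
Solving, P (cos θ − μ_s sin θ) = m g (sin θ + μ_s cos θ), so P = 296×9.81×(sin 25° + 0.24 cos 25°)/(cos 25° − 0.24 sin 25°) = 2900×0.6401/0.8049 = 2310 N.

P ≈ 2310 N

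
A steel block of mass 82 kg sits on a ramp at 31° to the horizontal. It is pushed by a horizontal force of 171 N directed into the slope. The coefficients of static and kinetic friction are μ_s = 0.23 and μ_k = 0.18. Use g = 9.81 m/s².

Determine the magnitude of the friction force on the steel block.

f ≈ 140 N (up the incline)

Resolve perpendicular to the incline: N = m g cos θ + P sin θ = 82×9.81×cos 31° + 171×sin 31° = 777.6 N.
Parallel to the incline: P cos θ − m g sin θ = 146.6 − 414.3 = -267.7 N; the friction needed to balance this is 267.7 N acting up the slope.
Maximum static friction: μ_s N = 0.23 × 777.6 = 178.8 N.
The required 267.7 N exceeds the static limit, so the steel block slides down-slope and f = μ_k N = 0.18×777.6 = 140 N.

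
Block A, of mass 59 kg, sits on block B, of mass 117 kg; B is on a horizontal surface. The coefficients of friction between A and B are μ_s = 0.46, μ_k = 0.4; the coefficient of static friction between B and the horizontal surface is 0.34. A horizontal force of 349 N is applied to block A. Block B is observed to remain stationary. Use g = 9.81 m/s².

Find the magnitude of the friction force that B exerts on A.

f ≈ 232 N

The normal force B exerts on A is simply A's weight, N₁ = 578.8 N.
So the A–B interface can sustain at most μ_s N₁ = 266.2 N of static friction.
Since P = 349 N > 266.2 N, A slides on B; the A–B friction is kinetic: f₁ = μ_k N₁ = 0.4×578.8 = 232 N.
B experiences an equal 232 N forward from A (third law). B is in equilibrium, so the floor supplies f₂ = 232 N of static friction (limit μ_s(m_A+m_B)g = 587 N, not exceeded).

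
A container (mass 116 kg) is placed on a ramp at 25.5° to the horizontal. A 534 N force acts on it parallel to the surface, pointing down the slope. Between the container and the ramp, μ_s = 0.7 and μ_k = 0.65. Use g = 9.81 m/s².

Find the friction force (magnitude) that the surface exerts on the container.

f ≈ 668 N (up the incline)

Normal force: N = m g cos θ = 116 × 9.81 × cos 25.5° = 1027 N.
For equilibrium along the incline the friction force must supply f = m g sin θ + P = 489.9 + 534 = 1024 N (positive meaning up-slope).
The static-friction ceiling is μ_s N = 0.7 × 1027 = 719 N.
|1024| exceeds 719 N, so the container slips down-slope; friction is kinetic, f = μ_k N = 0.65×1027 = 668 N.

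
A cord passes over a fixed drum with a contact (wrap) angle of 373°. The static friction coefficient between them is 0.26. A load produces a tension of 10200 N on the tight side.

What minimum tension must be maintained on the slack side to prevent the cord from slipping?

Capstan equation at impending slip: T_tight/T_slack = e^{μβ}.
β = 373° = 6.51 rad; e^{μβ} = e^{0.26×6.51} = 5.434.
T_slack = T_tight / e^{μβ} = 10200 / 5.434 = 1880 N.

T_min ≈ 1880 N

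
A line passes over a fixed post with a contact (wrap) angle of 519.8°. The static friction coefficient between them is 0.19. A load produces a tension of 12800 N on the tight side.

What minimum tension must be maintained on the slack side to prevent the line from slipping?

T_min ≈ 2280 N

Capstan equation at impending slip: T_tight/T_slack = e^{μβ}.
β = 519.8° = 9.072 rad; e^{μβ} = e^{0.19×9.072} = 5.605.
T_slack = T_tight / e^{μβ} = 12800 / 5.605 = 2280 N.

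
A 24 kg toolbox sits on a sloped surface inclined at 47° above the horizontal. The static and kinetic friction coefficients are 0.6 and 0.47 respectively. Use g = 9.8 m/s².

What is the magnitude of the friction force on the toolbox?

Perpendicular to the surface, N = m g cos θ = 24·9.8·cos 47° = 160.4 N.
Along the slope the weight component is m g sin θ = 172 N; friction must supply exactly this, acting up-slope.
Static friction can supply at most μ_s N = 96.24 N.
|172| exceeds 96.24 N, so the toolbox slips down-slope; friction is kinetic, f = μ_k N = 0.47×160.4 = 75.4 N.

f ≈ 75.4 N (up the incline)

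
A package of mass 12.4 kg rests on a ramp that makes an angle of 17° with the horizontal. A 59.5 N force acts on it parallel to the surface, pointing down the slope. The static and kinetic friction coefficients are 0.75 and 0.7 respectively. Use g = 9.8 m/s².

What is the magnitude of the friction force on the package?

f ≈ 81.3 N (up the incline)

Normal force: N = m g cos θ = 12.4 × 9.8 × cos 17° = 116.2 N.
Parallel to the incline, ΣF = 0 gives f = m g sin θ + P = 35.53 + 59.5 = 95.03 N (up-slope positive).
Static friction can supply at most μ_s N = 87.16 N.
Since |95.03| > 87.16 N, static friction cannot hold it; the package slides down the incline and kinetic friction applies: f = μ_k N = 0.7 × 116.2 = 81.3 N.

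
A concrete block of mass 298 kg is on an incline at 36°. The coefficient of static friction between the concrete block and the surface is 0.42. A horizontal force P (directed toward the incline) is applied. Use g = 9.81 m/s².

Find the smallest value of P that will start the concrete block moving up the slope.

P ≈ 4820 N

At impending motion up the slope, friction acts down-slope at its limit: f = μ_s N.
Perpendicular to the incline: N = m g cos θ + P sin θ.
Along the incline: P cos θ = m g sin θ + μ_s N = m g sin θ + μ_s (m g cos θ + P sin θ).
Solving, P (cos θ − μ_s sin θ) = m g (sin θ + μ_s cos θ), so P = 298×9.81×(sin 36° + 0.42 cos 36°)/(cos 36° − 0.42 sin 36°) = 2920×0.9276/0.5621 = 4820 N.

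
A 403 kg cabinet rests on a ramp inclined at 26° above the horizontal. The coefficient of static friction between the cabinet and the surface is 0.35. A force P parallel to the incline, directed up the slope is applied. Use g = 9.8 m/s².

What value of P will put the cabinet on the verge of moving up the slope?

At impending motion up the slope, friction acts down-slope at its limit: f = μ_s N.
P is parallel to the surface, so N = m g cos θ = 3550 N.
Along the incline: P = m g sin θ + μ_s N = 1730 + 0.35×3550 = 2970 N.

P ≈ 2970 N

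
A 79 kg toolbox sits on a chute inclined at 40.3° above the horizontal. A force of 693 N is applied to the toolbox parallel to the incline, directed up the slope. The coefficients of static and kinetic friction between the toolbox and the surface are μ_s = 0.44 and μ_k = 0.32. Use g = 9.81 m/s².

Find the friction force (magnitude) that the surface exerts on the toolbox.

Normal force: N = m g cos θ = 79 × 9.81 × cos 40.3° = 591.1 N.
Parallel to the incline, ΣF = 0 gives f = m g sin θ − P = 501.3 − 693 = -191.7 N (up-slope positive).
Maximum static friction available: μ_s N = 0.44 × 591.1 = 260.1 N.
Since |-191.7| ≤ 260.1 N, the toolbox remains in static equilibrium and friction takes exactly the required value.

f ≈ 192 N (down the incline)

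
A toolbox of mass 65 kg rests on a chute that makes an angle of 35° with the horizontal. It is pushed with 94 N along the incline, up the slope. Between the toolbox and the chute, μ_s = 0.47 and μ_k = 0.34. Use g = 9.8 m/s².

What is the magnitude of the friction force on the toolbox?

f ≈ 177 N (up the incline)

The normal reaction is N = m g cos θ = 521.8 N.
The friction needed for equilibrium is m g sin θ − P = 365.4 − 94 = 271.4 N, measured positive up-slope.
The static-friction ceiling is μ_s N = 0.47 × 521.8 = 245.2 N.
|271.4| exceeds 245.2 N, so the toolbox slips down-slope; friction is kinetic, f = μ_k N = 0.34×521.8 = 177 N.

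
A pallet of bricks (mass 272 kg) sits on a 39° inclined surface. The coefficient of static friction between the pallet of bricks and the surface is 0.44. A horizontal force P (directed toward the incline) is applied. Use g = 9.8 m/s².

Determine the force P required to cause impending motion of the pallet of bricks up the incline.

P ≈ 5180 N

At impending motion up the slope, friction acts down-slope at its limit: f = μ_s N.
Perpendicular to the incline: N = m g cos θ + P sin θ.
Along the incline: P cos θ = m g sin θ + μ_s N = m g sin θ + μ_s (m g cos θ + P sin θ).
Solving, P (cos θ − μ_s sin θ) = m g (sin θ + μ_s cos θ), so P = 272×9.8×(sin 39° + 0.44 cos 39°)/(cos 39° − 0.44 sin 39°) = 2670×0.9713/0.5002 = 5180 N.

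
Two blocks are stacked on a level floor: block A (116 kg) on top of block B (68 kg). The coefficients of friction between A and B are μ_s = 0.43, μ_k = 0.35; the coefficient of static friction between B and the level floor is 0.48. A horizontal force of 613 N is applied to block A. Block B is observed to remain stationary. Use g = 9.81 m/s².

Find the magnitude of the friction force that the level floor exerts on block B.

f ≈ 398 N

The normal force B exerts on A is simply A's weight, N₁ = 1138 N.
So the A–B interface can sustain at most μ_s N₁ = 489.3 N of static friction.
P = 613 N exceeds that limit, so A slips over B and the interface friction becomes kinetic: f₁ = μ_k N₁ = 0.35×1138 = 398 N.
B experiences an equal 398 N forward from A (third law). B is in equilibrium, so the floor supplies f₂ = 398 N of static friction (limit μ_s(m_A+m_B)g = 866.4 N, not exceeded).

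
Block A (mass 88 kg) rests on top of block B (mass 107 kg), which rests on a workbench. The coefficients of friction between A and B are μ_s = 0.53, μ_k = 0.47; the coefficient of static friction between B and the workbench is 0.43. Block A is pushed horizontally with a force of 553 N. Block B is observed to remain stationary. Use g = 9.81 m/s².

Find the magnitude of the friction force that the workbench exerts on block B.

f ≈ 406 N

Normal force at the A–B interface: N₁ = m_A g = 863.3 N.
Maximum static friction on A from B: μ_s N₁ = 0.53×863.3 = 457.5 N.
Since P = 553 N > 457.5 N, A slides on B; the A–B friction is kinetic: f₁ = μ_k N₁ = 0.47×863.3 = 406 N.
By Newton's third law B feels 406 N forward from A. With B stationary, the floor's static friction on B balances it: f₂ = 406 N (well within μ_s(m_A+m_B)g = 822.6 N).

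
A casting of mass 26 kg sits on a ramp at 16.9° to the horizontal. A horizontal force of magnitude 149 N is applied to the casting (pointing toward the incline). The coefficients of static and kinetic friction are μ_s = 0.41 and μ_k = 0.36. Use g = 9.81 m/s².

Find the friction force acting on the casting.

f ≈ 68.4 N (down the incline)

The horizontal push has a component P sin θ into the surface, so N = m g cos θ + P sin θ = 244 + 43.31 = 287.4 N.
Along the incline, the net driving force (taking up-slope positive) is P cos θ − m g sin θ = 142.6 − 74.15 = 68.42 N, so equilibrium requires friction f = -68.42 N (down-slope).
The limit of static friction is μ_s N = 117.8 N.
|f_req| = 68.42 ≤ 117.8 N → the casting is in equilibrium; friction equals the required value.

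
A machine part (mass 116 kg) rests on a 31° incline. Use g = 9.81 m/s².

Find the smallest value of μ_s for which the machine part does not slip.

At the slip threshold m g sin θ = μ_s m g cos θ, so μ_s,min = tan θ.
μ_s,min = tan 31° = 0.601.

μ_s,min ≈ 0.601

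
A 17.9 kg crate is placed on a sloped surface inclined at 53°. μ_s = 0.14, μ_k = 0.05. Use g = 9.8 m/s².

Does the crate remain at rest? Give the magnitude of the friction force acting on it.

N = m g cos θ = 106 N.
Down-slope weight component: m g sin θ = 140 N.
μ_s N = 14.8 N.
140 > 14.8 N, so it slides; kinetic friction f = μ_k N = 0.05×106 = 5.28 N.

f ≈ 5.28 N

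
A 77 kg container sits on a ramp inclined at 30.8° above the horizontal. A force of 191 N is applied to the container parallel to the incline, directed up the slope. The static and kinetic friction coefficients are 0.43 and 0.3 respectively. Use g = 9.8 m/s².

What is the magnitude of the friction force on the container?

f ≈ 195 N (up the incline)

Normal force: N = m g cos θ = 77 × 9.8 × cos 30.8° = 648.2 N.
Parallel to the incline, ΣF = 0 gives f = m g sin θ − P = 386.4 − 191 = 195.4 N (up-slope positive).
The static-friction ceiling is μ_s N = 0.43 × 648.2 = 278.7 N.
Since |195.4| ≤ 278.7 N, the container remains in static equilibrium and friction takes exactly the required value.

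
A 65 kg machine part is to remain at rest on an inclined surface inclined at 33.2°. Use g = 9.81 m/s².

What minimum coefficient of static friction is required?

At the slip threshold m g sin θ = μ_s m g cos θ, so μ_s,min = tan θ.
μ_s,min = tan 33.2° = 0.654.

μ_s,min ≈ 0.654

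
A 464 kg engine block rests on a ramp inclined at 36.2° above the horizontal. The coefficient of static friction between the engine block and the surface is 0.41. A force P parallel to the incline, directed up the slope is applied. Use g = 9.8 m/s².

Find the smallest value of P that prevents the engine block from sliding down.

P_min ≈ 1180 N

The engine block tends to slide down (tan θ > μ_s), so at the point of impending slip friction acts up-slope at its limit: f = μ_s N.
P is parallel to the surface, so N = m g cos θ = 3670 N.
Along the incline: P + μ_s N = m g sin θ, so P = 2690 − 0.41×3670 = 1180 N.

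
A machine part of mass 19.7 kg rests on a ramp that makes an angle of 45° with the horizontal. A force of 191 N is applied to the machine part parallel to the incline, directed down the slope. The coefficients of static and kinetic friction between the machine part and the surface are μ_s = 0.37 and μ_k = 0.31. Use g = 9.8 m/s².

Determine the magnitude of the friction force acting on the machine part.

f ≈ 42.3 N (up the incline)

The normal reaction is N = m g cos θ = 136.5 N.
For equilibrium along the incline the friction force must supply f = m g sin θ + P = 136.5 + 191 = 327.5 N (positive meaning up-slope).
Maximum static friction available: μ_s N = 0.37 × 136.5 = 50.51 N.
Since |327.5| > 50.51 N, static friction cannot hold it; the machine part slides down the incline and kinetic friction applies: f = μ_k N = 0.31 × 136.5 = 42.3 N.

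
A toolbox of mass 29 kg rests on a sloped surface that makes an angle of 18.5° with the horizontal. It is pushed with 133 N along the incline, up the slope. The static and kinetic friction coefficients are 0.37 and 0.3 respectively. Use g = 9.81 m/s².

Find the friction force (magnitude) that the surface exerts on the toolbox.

f ≈ 42.7 N (down the incline)

Normal force: N = m g cos θ = 29 × 9.81 × cos 18.5° = 269.8 N.
For equilibrium along the incline the friction force must supply f = m g sin θ − P = 90.27 − 133 = -42.73 N (positive meaning up-slope).
The static-friction ceiling is μ_s N = 0.37 × 269.8 = 99.82 N.
Since |-42.73| ≤ 99.82 N, static friction is sufficient; f equals the required value, not μ_s N.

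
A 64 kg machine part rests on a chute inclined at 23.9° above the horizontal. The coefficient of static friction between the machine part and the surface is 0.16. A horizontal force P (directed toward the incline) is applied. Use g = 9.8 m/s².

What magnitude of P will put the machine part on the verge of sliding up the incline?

At impending motion up the slope, friction acts down-slope at its limit: f = μ_s N.
Perpendicular to the incline: N = m g cos θ + P sin θ.
Along the incline: P cos θ = m g sin θ + μ_s N = m g sin θ + μ_s (m g cos θ + P sin θ).
Solving, P (cos θ − μ_s sin θ) = m g (sin θ + μ_s cos θ), so P = 64×9.8×(sin 23.9° + 0.16 cos 23.9°)/(cos 23.9° − 0.16 sin 23.9°) = 627×0.5514/0.8494 = 407 N.

P ≈ 407 N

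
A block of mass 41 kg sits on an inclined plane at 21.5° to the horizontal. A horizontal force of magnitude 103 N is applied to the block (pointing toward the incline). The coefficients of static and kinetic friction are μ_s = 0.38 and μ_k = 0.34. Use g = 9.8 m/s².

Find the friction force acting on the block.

f ≈ 51.4 N (up the incline)

Resolve perpendicular to the incline: N = m g cos θ + P sin θ = 41×9.8×cos 21.5° + 103×sin 21.5° = 411.6 N.
Parallel to the incline: P cos θ − m g sin θ = 95.83 − 147.3 = -51.43 N; the friction needed to balance this is 51.43 N acting up the slope.
Maximum static friction: μ_s N = 0.38 × 411.6 = 156.4 N.
|f_req| = 51.43 ≤ 156.4 N → the block is in equilibrium; friction equals the required value.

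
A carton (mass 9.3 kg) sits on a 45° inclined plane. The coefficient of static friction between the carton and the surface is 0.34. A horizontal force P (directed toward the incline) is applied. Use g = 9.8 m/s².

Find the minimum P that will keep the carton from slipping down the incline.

The carton tends to slide down (tan θ > μ_s), so at the point of impending slip friction acts up-slope at its limit: f = μ_s N.
Perpendicular to the incline: N = m g cos θ + P sin θ.
Along the incline: P cos θ + μ_s N = m g sin θ, i.e. P cos θ + μ_s (m g cos θ + P sin θ) = m g sin θ.
Solving, P (cos θ + μ_s sin θ) = m g (sin θ − μ_s cos θ), so P = 91.1×0.4667/0.9475 = 44.9 N.

P_min ≈ 44.9 N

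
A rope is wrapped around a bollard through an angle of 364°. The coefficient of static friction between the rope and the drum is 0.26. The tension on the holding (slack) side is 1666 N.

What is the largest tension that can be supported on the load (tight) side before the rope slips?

At impending slip the capstan equation gives T₂/T₁ = e^{μβ} with β in radians.
β = 364° × π/180 = 6.353 rad.
e^{μβ} = e^{0.26×6.353} = 5.216.
T₂ = T₁ · e^{μβ} = 1666 × 5.216 = 8690 N.

T_max ≈ 8690 N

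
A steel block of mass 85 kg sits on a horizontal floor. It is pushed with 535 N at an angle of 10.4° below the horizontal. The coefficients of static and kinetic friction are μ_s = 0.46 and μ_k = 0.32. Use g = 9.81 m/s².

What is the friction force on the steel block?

The vertical component of P adds to the normal force: N = m g + P sin α = 833.9 + 96.58 = 930.4 N.
Horizontally, friction must balance P cos α = 526.2 N.
μ_s N = 0.46 × 930.4 = 428 N.
526.2 > 428 N → the steel block slides; f = μ_k N = 0.32×930.4 = 298 N.

f ≈ 298 N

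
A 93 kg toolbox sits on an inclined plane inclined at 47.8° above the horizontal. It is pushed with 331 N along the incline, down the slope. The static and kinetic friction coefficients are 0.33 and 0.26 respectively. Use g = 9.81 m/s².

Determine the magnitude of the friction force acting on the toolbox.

The normal reaction is N = m g cos θ = 612.8 N.
For equilibrium along the incline the friction force must supply f = m g sin θ + P = 675.9 + 331 = 1007 N (positive meaning up-slope).
Maximum static friction available: μ_s N = 0.33 × 612.8 = 202.2 N.
Since |1007| > 202.2 N, static friction cannot hold it; the toolbox slides down the incline and kinetic friction applies: f = μ_k N = 0.26 × 612.8 = 159 N.

f ≈ 159 N (up the incline)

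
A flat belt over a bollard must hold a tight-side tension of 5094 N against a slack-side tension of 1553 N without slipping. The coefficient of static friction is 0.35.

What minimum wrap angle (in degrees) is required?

β_min ≈ 194°

T₂/T₁ = e^{μβ} → β = ln(T₂/T₁)/μ.
β = ln(5094/1553)/0.35 = 1.188/0.35 = 3.394 rad.
In degrees: β = 3.394 × 180/π = 194°.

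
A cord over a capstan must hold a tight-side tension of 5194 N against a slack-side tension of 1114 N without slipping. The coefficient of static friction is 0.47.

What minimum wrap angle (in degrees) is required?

β_min ≈ 188°

T₂/T₁ = e^{μβ} → β = ln(T₂/T₁)/μ.
β = ln(5194/1114)/0.47 = 1.54/0.47 = 3.276 rad.
In degrees: β = 3.276 × 180/π = 188°.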